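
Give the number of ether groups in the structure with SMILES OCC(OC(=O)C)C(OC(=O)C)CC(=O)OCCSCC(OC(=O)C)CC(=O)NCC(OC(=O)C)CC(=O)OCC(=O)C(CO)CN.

Working along the chain:
  HOCH2: HO– on an sp³ carbon → alcohol.
  CH(OCOCH3): pendant –OC(=O)CH3: an acyloxy group → ester.
  CH(OCOCH3): pendant –OC(=O)CH3: an acyloxy group → ester.
  CH2COOCH2: –C(=O)–O–C with C on the carbonyl side → ester.
  CH2SCH2: C–S–C linkage → sulfide (thioether).
  CH(OCOCH3): pendant –OC(=O)CH3: an acyloxy group → ester.
  CH2CONHCH2: –C(=O)–N– linkage → amide (the N is not an amine).
  CH(OCOCH3): pendant –OC(=O)CH3: an acyloxy group → ester.
  CH2COOCH2: –C(=O)–O–C with C on the carbonyl side → ester.
  CO: –C(=O)– with carbon on both sides → ketone.
  CH(CH2OH): pendant –CH2OH on an sp³ backbone C → alcohol.
  CH2NH2: –NH2 on an sp³ carbon with no adjacent C=O → amine.
No segment is a ether: HOCH2 is alcohol, not ether; CH(OCOCH3) is ester, not ether; CH(OCOCH3) is ester, not ether. → 0.

0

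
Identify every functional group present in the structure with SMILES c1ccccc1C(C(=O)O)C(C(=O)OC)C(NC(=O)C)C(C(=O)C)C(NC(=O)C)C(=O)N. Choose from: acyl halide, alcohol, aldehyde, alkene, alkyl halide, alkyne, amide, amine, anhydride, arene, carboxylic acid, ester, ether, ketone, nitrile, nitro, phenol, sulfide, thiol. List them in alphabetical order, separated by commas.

Reading the structure from left to right:
  C6H5: C6H5– phenyl ring → arene.
  CH(COOH): pendant –COOH: carbonyl C bonded to C and –OH → carboxylic acid.
  CH(COOCH3): pendant –COOCH3: carbonyl C bonded to C and –OCH3 → ester.
  CH(NHCOCH3): pendant –NHC(=O)CH3: N bonded to a carbonyl → amide (not amine).
  CH(COCH3): pendant –COCH3: carbonyl C bonded to two carbons → ketone.
  CH(NHCOCH3): pendant –NHC(=O)CH3: N bonded to a carbonyl → amide (not amine).
  CONH2: –C(=O)NH2: carbonyl C bonded to C and to N → amide (the N is not a separate amine).

amide, arene, carboxylic acid, ester, ketone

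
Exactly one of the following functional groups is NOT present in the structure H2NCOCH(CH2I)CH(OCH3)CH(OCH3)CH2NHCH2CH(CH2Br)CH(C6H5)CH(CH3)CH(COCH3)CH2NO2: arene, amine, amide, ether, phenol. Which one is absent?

ether: present (CH(OCH3) — pendant –OCH3: C–O–C with sp³ C, no adjacent C=O → ether).
amide: present (H2NCO — –C(=O)NH2: carbonyl C bonded to C and to N → amide (the N is not a separate amine)).
amine: present (CH2NHCH2 — C–N–C with sp³ carbons and no adjacent C=O → amine (secondary)).
arene: present (CH(C6H5) — pendant –C6H5: benzene ring → arene).
phenol: no segment matches this pattern.

phenol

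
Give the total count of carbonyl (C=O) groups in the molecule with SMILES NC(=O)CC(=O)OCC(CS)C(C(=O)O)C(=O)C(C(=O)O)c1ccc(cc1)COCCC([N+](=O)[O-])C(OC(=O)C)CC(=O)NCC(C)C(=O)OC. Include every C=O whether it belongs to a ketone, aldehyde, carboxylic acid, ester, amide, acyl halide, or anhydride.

8

H2NCO: amide, 1 C=O (running total 1).
CH2COOCH2: ester, 1 C=O (running total 2).
CH(COOH): carboxylic acid, 1 C=O (running total 3).
CO: ketone, 1 C=O (running total 4).
CH(COOH): carboxylic acid, 1 C=O (running total 5).
CH(OCOCH3): ester, 1 C=O (running total 6).
CH2CONHCH2: amide, 1 C=O (running total 7).
COOCH3: ester, 1 C=O (running total 8).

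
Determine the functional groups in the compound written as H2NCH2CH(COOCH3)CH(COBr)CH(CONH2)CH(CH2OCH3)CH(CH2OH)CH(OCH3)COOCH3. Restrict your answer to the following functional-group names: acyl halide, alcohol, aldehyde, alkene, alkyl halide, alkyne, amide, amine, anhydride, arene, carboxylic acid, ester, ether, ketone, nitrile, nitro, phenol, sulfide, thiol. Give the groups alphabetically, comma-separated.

Reading the structure from left to right:
  H2NCH2: –NH2 on an sp³ carbon with no adjacent C=O → amine.
  CH(COOCH3): pendant –COOCH3: carbonyl C bonded to C and –OCH3 → ester.
  CH(COBr): pendant –C(=O)X: carbonyl C bonded to C and halogen → acyl halide.
  CH(CONH2): pendant –CONH2: carbonyl C bonded to C and N → amide.
  CH(CH2OCH3): pendant –CH2OCH3: C–O–C linkage → ether.
  CH(CH2OH): pendant –CH2OH on an sp³ backbone C → alcohol.
  CH(OCH3): pendant –OCH3: C–O–C with sp³ C, no adjacent C=O → ether.
  COOCH3: –C(=O)OCH3: carbonyl C bonded to C and to –OCH3 → ester (not ketone + ether).

acyl halide, alcohol, amide, amine, ester, ether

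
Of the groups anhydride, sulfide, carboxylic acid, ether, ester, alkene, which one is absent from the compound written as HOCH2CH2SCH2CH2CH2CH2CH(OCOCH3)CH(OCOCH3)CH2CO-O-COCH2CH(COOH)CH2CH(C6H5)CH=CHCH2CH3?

ether

sulfide: present (CH2SCH2 — C–S–C linkage → sulfide (thioether)).
ester: present (CH(OCOCH3) — pendant –OC(=O)CH3: an acyloxy group → ester).
alkene: present (CH=CH — C=C double bond → alkene).
carboxylic acid: present (CH(COOH) — pendant –COOH: carbonyl C bonded to C and –OH → carboxylic acid).
anhydride: present (CH2CO-O-COCH2 — two acyl groups sharing one oxygen, –C(=O)–O–C(=O)– → anhydride).
ether: absent. In CH(OCOCH3), the C–O–C oxygen is adjacent to a C=O, so it belongs to an ester, not an ether.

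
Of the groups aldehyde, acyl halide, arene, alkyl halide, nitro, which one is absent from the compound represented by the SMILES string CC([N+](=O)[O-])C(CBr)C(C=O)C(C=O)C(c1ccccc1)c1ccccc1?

arene: present (CH(C6H5) — pendant –C6H5: benzene ring → arene).
alkyl halide: present (CH(CH2Br) — pendant –CH2X: halogen on sp³ carbon → alkyl halide).
aldehyde: present (CH(CHO) — pendant –CHO: carbonyl C bonded to C and H → aldehyde).
nitro: present (CH(NO2) — –NO2 on an sp³ carbon → nitro (the N=O is not a carbonyl)).
acyl halide: no segment matches this pattern.

acyl halide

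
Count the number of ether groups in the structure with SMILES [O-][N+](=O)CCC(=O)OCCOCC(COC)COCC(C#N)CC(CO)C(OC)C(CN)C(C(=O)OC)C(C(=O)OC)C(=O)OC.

–NO2 on carbon → nitro group.
–C(=O)–O–C with C on the carbonyl side → ester.
C–O–C with sp³ carbons on both sides and no adjacent C=O → ether.
pendant –CH2OCH3: C–O–C linkage → ether.
C–O–C with sp³ carbons on both sides and no adjacent C=O → ether.
pendant –C≡N: nitrile.
pendant –CH2OH on an sp³ backbone C → alcohol.
pendant –OCH3: C–O–C with sp³ C, no adjacent C=O → ether.
pendant –CH2NH2: N on sp³ C, no adjacent C=O → amine.
pendant –COOCH3: carbonyl C bonded to C and –OCH3 → ester.
pendant –COOCH3: carbonyl C bonded to C and –OCH3 → ester.
–C(=O)OCH3: carbonyl C bonded to C and to –OCH3 → ester (not ketone + ether).
Ether appears at: CH2OCH2, CH(CH2OCH3), CH2OCH2, CH(OCH3) → 4.

4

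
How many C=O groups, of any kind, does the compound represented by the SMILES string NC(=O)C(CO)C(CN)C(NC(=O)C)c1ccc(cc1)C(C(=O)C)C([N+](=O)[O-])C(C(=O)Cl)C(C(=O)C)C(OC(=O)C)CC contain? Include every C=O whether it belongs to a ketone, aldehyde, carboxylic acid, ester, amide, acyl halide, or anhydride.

6

H2NCO: amide, 1 C=O (running total 1).
CH(NHCOCH3): amide, 1 C=O (running total 2).
CH(COCH3): ketone, 1 C=O (running total 3).
CH(COCl): acyl halide, 1 C=O (running total 4).
CH(COCH3): ketone, 1 C=O (running total 5).
CH(OCOCH3): ester, 1 C=O (running total 6).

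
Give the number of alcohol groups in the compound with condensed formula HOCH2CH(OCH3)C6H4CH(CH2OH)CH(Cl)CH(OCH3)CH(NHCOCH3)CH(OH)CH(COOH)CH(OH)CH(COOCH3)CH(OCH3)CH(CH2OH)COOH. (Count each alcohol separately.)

Reading the structure from left to right:
  HOCH2: HO– on an sp³ carbon → alcohol.
  CH(OCH3): pendant –OCH3: C–O–C with sp³ C, no adjacent C=O → ether.
  C6H4: para-disubstituted benzene ring → arene.
  CH(CH2OH): pendant –CH2OH on an sp³ backbone C → alcohol.
  CH(Cl): halogen on an sp³ carbon → alkyl halide.
  CH(OCH3): pendant –OCH3: C–O–C with sp³ C, no adjacent C=O → ether.
  CH(NHCOCH3): pendant –NHC(=O)CH3: N bonded to a carbonyl → amide (not amine).
  CH(OH): –OH on an sp³ carbon → alcohol (secondary).
  CH(COOH): pendant –COOH: carbonyl C bonded to C and –OH → carboxylic acid.
  CH(OH): –OH on an sp³ carbon → alcohol (secondary).
  CH(COOCH3): pendant –COOCH3: carbonyl C bonded to C and –OCH3 → ester.
  CH(OCH3): pendant –OCH3: C–O–C with sp³ C, no adjacent C=O → ether.
  CH(CH2OH): pendant –CH2OH on an sp³ backbone C → alcohol.
  COOH: –COOH: carbonyl C bonded to –OH and C → carboxylic acid (the –OH is not a separate alcohol).
Alcohol appears at: HOCH2, CH(CH2OH), CH(OH), CH(OH), CH(CH2OH) → 5.

5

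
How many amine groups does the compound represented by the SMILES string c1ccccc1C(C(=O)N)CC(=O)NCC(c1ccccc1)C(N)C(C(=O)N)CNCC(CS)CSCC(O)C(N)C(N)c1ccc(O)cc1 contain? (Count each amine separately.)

4

C6H5– phenyl ring → arene.
pendant –CONH2: carbonyl C bonded to C and N → amide.
–C(=O)–N– linkage → amide (the N is not an amine).
pendant –C6H5: benzene ring → arene.
–NH2 on an sp³ carbon with no adjacent C=O → amine.
pendant –CONH2: carbonyl C bonded to C and N → amide.
C–N–C with sp³ carbons and no adjacent C=O → amine (secondary).
pendant –CH2SH → thiol.
C–S–C linkage → sulfide (thioether).
–OH on an sp³ carbon → alcohol (secondary).
–NH2 on an sp³ carbon with no adjacent C=O → amine.
–NH2 on an sp³ carbon with no adjacent C=O → amine.
–OH attached directly to an aromatic ring → phenol (not alcohol); the ring itself is an arene.
Amine appears at: CH(NH2), CH2NHCH2, CH(NH2), CH(NH2) → 4.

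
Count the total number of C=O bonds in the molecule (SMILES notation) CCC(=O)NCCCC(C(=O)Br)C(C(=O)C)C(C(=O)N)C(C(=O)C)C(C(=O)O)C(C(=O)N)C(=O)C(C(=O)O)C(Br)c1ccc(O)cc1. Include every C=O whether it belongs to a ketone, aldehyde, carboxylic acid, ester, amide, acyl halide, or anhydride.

CH2CONHCH2: amide, 1 C=O (running total 1).
CH(COBr): acyl halide, 1 C=O (running total 2).
CH(COCH3): ketone, 1 C=O (running total 3).
CH(CONH2): amide, 1 C=O (running total 4).
CH(COCH3): ketone, 1 C=O (running total 5).
CH(COOH): carboxylic acid, 1 C=O (running total 6).
CH(CONH2): amide, 1 C=O (running total 7).
CO: ketone, 1 C=O (running total 8).
CH(COOH): carboxylic acid, 1 C=O (running total 9).

9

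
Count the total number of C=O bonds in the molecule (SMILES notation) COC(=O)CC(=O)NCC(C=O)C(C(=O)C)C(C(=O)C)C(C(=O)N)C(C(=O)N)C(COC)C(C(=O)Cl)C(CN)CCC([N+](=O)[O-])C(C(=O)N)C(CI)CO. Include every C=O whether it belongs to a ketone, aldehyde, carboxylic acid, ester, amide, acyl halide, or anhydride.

9

CH3OOC: ester, 1 C=O (running total 1).
CH2CONHCH2: amide, 1 C=O (running total 2).
CH(CHO): aldehyde, 1 C=O (running total 3).
CH(COCH3): ketone, 1 C=O (running total 4).
CH(COCH3): ketone, 1 C=O (running total 5).
CH(CONH2): amide, 1 C=O (running total 6).
CH(CONH2): amide, 1 C=O (running total 7).
CH(COCl): acyl halide, 1 C=O (running total 8).
CH(CONH2): amide, 1 C=O (running total 9).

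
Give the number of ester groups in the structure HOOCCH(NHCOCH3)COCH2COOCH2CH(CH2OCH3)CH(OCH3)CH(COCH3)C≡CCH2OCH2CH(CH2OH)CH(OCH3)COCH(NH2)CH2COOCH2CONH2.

2

Working along the chain:
  HOOC: –COOH: carbonyl C bonded to –OH and C → carboxylic acid (the –OH is not a separate alcohol).
  CH(NHCOCH3): pendant –NHC(=O)CH3: N bonded to a carbonyl → amide (not amine).
  CO: –C(=O)– with carbon on both sides → ketone.
  CH2COOCH2: –C(=O)–O–C with C on the carbonyl side → ester.
  CH(CH2OCH3): pendant –CH2OCH3: C–O–C linkage → ether.
  CH(OCH3): pendant –OCH3: C–O–C with sp³ C, no adjacent C=O → ether.
  CH(COCH3): pendant –COCH3: carbonyl C bonded to two carbons → ketone.
  C≡C: C≡C triple bond → alkyne.
  CH2OCH2: C–O–C with sp³ carbons on both sides and no adjacent C=O → ether.
  CH(CH2OH): pendant –CH2OH on an sp³ backbone C → alcohol.
  CH(OCH3): pendant –OCH3: C–O–C with sp³ C, no adjacent C=O → ether.
  CO: –C(=O)– with carbon on both sides → ketone.
  CH(NH2): –NH2 on an sp³ carbon with no adjacent C=O → amine.
  CH2COOCH2: –C(=O)–O–C with C on the carbonyl side → ester.
  CONH2: –C(=O)NH2: carbonyl C bonded to C and to N → amide (the N is not a separate amine).
Ester appears at: CH2COOCH2, CH2COOCH2 → 2.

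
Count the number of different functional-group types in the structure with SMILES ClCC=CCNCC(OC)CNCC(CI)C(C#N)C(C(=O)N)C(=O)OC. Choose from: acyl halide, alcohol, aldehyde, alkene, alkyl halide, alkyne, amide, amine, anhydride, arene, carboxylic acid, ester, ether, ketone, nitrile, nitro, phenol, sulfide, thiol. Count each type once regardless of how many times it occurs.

halogen on an sp³ carbon → alkyl halide.
C=C double bond → alkene.
C–N–C with sp³ carbons and no adjacent C=O → amine (secondary).
pendant –OCH3: C–O–C with sp³ C, no adjacent C=O → ether.
C–N–C with sp³ carbons and no adjacent C=O → amine (secondary).
pendant –CH2X: halogen on sp³ carbon → alkyl halide.
pendant –C≡N: nitrile.
pendant –CONH2: carbonyl C bonded to C and N → amide.
–C(=O)OCH3: carbonyl C bonded to C and to –OCH3 → ester (not ketone + ether).
Distinct types present: alkene, alkyl halide, amide, amine, ester, ether, nitrile.

7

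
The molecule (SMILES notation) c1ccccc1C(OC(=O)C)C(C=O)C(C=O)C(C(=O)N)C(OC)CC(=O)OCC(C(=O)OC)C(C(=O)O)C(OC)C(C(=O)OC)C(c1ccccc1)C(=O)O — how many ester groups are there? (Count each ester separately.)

Taking each segment in turn:
  C6H5: C6H5– phenyl ring → arene.
  CH(OCOCH3): pendant –OC(=O)CH3: an acyloxy group → ester.
  CH(CHO): pendant –CHO: carbonyl C bonded to C and H → aldehyde.
  CH(CHO): pendant –CHO: carbonyl C bonded to C and H → aldehyde.
  CH(CONH2): pendant –CONH2: carbonyl C bonded to C and N → amide.
  CH(OCH3): pendant –OCH3: C–O–C with sp³ C, no adjacent C=O → ether.
  CH2COOCH2: –C(=O)–O–C with C on the carbonyl side → ester.
  CH(COOCH3): pendant –COOCH3: carbonyl C bonded to C and –OCH3 → ester.
  CH(COOH): pendant –COOH: carbonyl C bonded to C and –OH → carboxylic acid.
  CH(OCH3): pendant –OCH3: C–O–C with sp³ C, no adjacent C=O → ether.
  CH(COOCH3): pendant –COOCH3: carbonyl C bonded to C and –OCH3 → ester.
  CH(C6H5): pendant –C6H5: benzene ring → arene.
  COOH: –COOH: carbonyl C bonded to –OH and C → carboxylic acid (the –OH is not a separate alcohol).
Ester appears at: CH(OCOCH3), CH2COOCH2, CH(COOCH3), CH(COOCH3) → 4.

4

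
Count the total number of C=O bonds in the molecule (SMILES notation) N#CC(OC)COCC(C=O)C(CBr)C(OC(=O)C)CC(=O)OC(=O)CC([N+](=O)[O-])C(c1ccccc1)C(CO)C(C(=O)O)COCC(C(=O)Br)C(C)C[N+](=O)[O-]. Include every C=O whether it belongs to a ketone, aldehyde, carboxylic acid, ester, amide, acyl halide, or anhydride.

6

CH(CHO): aldehyde, 1 C=O (running total 1).
CH(OCOCH3): ester, 1 C=O (running total 2).
CH2CO-O-COCH2: anhydride, 2 C=O (running total 4).
CH(COOH): carboxylic acid, 1 C=O (running total 5).
CH(COBr): acyl halide, 1 C=O (running total 6).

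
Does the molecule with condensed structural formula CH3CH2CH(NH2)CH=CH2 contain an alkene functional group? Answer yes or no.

yes

Taking each segment in turn:
  CH(NH2): –NH2 on an sp³ carbon with no adjacent C=O → amine.
  CH=CH2: C=C double bond → alkene.
The CH=CH2 segment supplies the alkene: C=C double bond → alkene.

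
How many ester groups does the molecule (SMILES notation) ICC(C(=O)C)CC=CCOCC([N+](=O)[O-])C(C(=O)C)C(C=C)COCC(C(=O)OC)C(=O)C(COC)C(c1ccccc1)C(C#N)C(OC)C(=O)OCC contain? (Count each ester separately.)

Taking each segment in turn:
  ICH2: halogen on an sp³ carbon → alkyl halide.
  CH(COCH3): pendant –COCH3: carbonyl C bonded to two carbons → ketone.
  CH=CH: C=C double bond → alkene.
  CH2OCH2: C–O–C with sp³ carbons on both sides and no adjacent C=O → ether.
  CH(NO2): –NO2 on an sp³ carbon → nitro (the N=O is not a carbonyl).
  CH(COCH3): pendant –COCH3: carbonyl C bonded to two carbons → ketone.
  CH(CH=CH2): pendant –CH=CH2: C=C double bond → alkene.
  CH2OCH2: C–O–C with sp³ carbons on both sides and no adjacent C=O → ether.
  CH(COOCH3): pendant –COOCH3: carbonyl C bonded to C and –OCH3 → ester.
  CO: –C(=O)– with carbon on both sides → ketone.
  CH(CH2OCH3): pendant –CH2OCH3: C–O–C linkage → ether.
  CH(C6H5): pendant –C6H5: benzene ring → arene.
  CH(CN): pendant –C≡N: nitrile.
  CH(OCH3): pendant –OCH3: C–O–C with sp³ C, no adjacent C=O → ether.
  COOCH2CH3: –C(=O)OCH2CH3: carbonyl C bonded to C and to –OEt → ester.
Ester appears at: CH(COOCH3), COOCH2CH3 → 2.

2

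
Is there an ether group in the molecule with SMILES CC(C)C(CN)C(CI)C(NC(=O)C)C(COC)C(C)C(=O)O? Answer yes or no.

yes

Working along the chain:
  CH(CH2NH2): pendant –CH2NH2: N on sp³ C, no adjacent C=O → amine.
  CH(CH2I): pendant –CH2X: halogen on sp³ carbon → alkyl halide.
  CH(NHCOCH3): pendant –NHC(=O)CH3: N bonded to a carbonyl → amide (not amine).
  CH(CH2OCH3): pendant –CH2OCH3: C–O–C linkage → ether.
  COOH: –COOH: carbonyl C bonded to –OH and C → carboxylic acid (the –OH is not a separate alcohol).
The CH(CH2OCH3) segment supplies the ether: pendant –CH2OCH3: C–O–C linkage → ether.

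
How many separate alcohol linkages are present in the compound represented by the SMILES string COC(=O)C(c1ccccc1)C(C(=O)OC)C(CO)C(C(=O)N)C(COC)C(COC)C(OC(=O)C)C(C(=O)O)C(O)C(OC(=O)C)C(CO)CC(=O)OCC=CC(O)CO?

5

CH3O–C(=O)–: carbonyl C bonded to C and to –OCH3 → ester (not ketone + ether).
pendant –C6H5: benzene ring → arene.
pendant –COOCH3: carbonyl C bonded to C and –OCH3 → ester.
pendant –CH2OH on an sp³ backbone C → alcohol.
pendant –CONH2: carbonyl C bonded to C and N → amide.
pendant –CH2OCH3: C–O–C linkage → ether.
pendant –CH2OCH3: C–O–C linkage → ether.
pendant –OC(=O)CH3: an acyloxy group → ester.
pendant –COOH: carbonyl C bonded to C and –OH → carboxylic acid.
–OH on an sp³ carbon → alcohol (secondary).
pendant –OC(=O)CH3: an acyloxy group → ester.
pendant –CH2OH on an sp³ backbone C → alcohol.
–C(=O)–O–C with C on the carbonyl side → ester.
C=C double bond → alkene.
–OH on an sp³ carbon → alcohol (secondary).
–OH on an sp³ carbon → alcohol.
Alcohol appears at: CH(CH2OH), CH(OH), CH(CH2OH), CH(OH), CH2OH → 5.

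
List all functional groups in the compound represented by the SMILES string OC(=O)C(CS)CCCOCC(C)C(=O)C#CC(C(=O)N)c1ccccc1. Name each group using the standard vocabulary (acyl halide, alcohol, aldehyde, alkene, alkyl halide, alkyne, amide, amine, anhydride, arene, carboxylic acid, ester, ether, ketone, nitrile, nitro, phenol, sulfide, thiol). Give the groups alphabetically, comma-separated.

–COOH: carbonyl C bonded to –OH and C → carboxylic acid (the –OH is not a separate alcohol).
pendant –CH2SH → thiol.
C–O–C with sp³ carbons on both sides and no adjacent C=O → ether.
–C(=O)– with carbon on both sides → ketone.
C≡C triple bond → alkyne.
pendant –CONH2: carbonyl C bonded to C and N → amide.
–C6H5 phenyl ring → arene.

alkyne, amide, arene, carboxylic acid, ether, ketone, thiol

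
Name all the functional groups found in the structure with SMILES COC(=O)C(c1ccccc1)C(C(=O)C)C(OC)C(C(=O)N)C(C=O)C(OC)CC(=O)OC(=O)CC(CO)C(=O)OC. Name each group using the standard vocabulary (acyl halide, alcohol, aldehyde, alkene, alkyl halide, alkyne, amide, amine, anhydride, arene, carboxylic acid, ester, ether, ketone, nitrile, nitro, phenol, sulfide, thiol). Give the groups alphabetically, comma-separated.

alcohol, aldehyde, amide, anhydride, arene, ester, ether, ketone

CH3O–C(=O)–: carbonyl C bonded to C and to –OCH3 → ester (not ketone + ether).
pendant –C6H5: benzene ring → arene.
pendant –COCH3: carbonyl C bonded to two carbons → ketone.
pendant –OCH3: C–O–C with sp³ C, no adjacent C=O → ether.
pendant –CONH2: carbonyl C bonded to C and N → amide.
pendant –CHO: carbonyl C bonded to C and H → aldehyde.
pendant –OCH3: C–O–C with sp³ C, no adjacent C=O → ether.
two acyl groups sharing one oxygen, –C(=O)–O–C(=O)– → anhydride.
pendant –CH2OH on an sp³ backbone C → alcohol.
–C(=O)OCH3: carbonyl C bonded to C and to –OCH3 → ester (not ketone + ether).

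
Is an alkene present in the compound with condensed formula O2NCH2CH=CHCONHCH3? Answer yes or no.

–NO2 on carbon → nitro group.
C=C double bond → alkene.
–C(=O)NHCH3: carbonyl C bonded to C and to N → amide (the N is not an amine).
The CH=CH segment supplies the alkene: C=C double bond → alkene.

yes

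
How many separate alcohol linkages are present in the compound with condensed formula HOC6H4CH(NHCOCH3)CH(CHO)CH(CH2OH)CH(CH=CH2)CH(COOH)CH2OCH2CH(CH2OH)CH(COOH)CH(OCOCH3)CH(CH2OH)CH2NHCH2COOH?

3

–OH attached directly to an aromatic ring → phenol (not alcohol); the ring itself is an arene.
pendant –NHC(=O)CH3: N bonded to a carbonyl → amide (not amine).
pendant –CHO: carbonyl C bonded to C and H → aldehyde.
pendant –CH2OH on an sp³ backbone C → alcohol.
pendant –CH=CH2: C=C double bond → alkene.
pendant –COOH: carbonyl C bonded to C and –OH → carboxylic acid.
C–O–C with sp³ carbons on both sides and no adjacent C=O → ether.
pendant –CH2OH on an sp³ backbone C → alcohol.
pendant –COOH: carbonyl C bonded to C and –OH → carboxylic acid.
pendant –OC(=O)CH3: an acyloxy group → ester.
pendant –CH2OH on an sp³ backbone C → alcohol.
C–N–C with sp³ carbons and no adjacent C=O → amine (secondary).
–COOH: carbonyl C bonded to –OH and C → carboxylic acid (the –OH is not a separate alcohol).
Alcohol appears at: CH(CH2OH), CH(CH2OH), CH(CH2OH) → 3.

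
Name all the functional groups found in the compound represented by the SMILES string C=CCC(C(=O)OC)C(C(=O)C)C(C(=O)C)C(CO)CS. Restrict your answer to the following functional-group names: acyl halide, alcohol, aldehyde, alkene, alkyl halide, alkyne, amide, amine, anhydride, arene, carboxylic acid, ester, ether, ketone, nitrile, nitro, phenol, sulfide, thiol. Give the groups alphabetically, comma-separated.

Taking each segment in turn:
  CH2=CH: C=C double bond → alkene.
  CH(COOCH3): pendant –COOCH3: carbonyl C bonded to C and –OCH3 → ester.
  CH(COCH3): pendant –COCH3: carbonyl C bonded to two carbons → ketone.
  CH(COCH3): pendant –COCH3: carbonyl C bonded to two carbons → ketone.
  CH(CH2OH): pendant –CH2OH on an sp³ backbone C → alcohol.
  CH2SH: –SH on an sp³ carbon → thiol.

alcohol, alkene, ester, ketone, thiol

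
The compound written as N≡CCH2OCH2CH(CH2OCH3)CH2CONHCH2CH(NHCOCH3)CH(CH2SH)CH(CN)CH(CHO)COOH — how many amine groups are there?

0

Taking each segment in turn:
  N≡C: N≡C–: carbon triple-bonded to nitrogen → nitrile.
  CH2OCH2: C–O–C with sp³ carbons on both sides and no adjacent C=O → ether.
  CH(CH2OCH3): pendant –CH2OCH3: C–O–C linkage → ether.
  CH2CONHCH2: –C(=O)–N– linkage → amide (the N is not an amine).
  CH(NHCOCH3): pendant –NHC(=O)CH3: N bonded to a carbonyl → amide (not amine).
  CH(CH2SH): pendant –CH2SH → thiol.
  CH(CN): pendant –C≡N: nitrile.
  CH(CHO): pendant –CHO: carbonyl C bonded to C and H → aldehyde.
  COOH: –COOH: carbonyl C bonded to –OH and C → carboxylic acid (the –OH is not a separate alcohol).
No segment is a amine: N≡C is nitrile, not amine; CH2CONHCH2 is amide, not amine; CH(NHCOCH3) is amide, not amine. → 0.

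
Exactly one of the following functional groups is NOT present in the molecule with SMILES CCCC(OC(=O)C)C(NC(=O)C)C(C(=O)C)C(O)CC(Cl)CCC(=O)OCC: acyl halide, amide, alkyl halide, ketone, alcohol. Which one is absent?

alcohol: present (CH(OH) — –OH on an sp³ carbon → alcohol (secondary)).
alkyl halide: present (CH(Cl) — halogen on an sp³ carbon → alkyl halide).
ketone: present (CH(COCH3) — pendant –COCH3: carbonyl C bonded to two carbons → ketone).
amide: present (CH(NHCOCH3) — pendant –NHC(=O)CH3: N bonded to a carbonyl → amide (not amine)).
acyl halide: no segment matches this pattern.

acyl halide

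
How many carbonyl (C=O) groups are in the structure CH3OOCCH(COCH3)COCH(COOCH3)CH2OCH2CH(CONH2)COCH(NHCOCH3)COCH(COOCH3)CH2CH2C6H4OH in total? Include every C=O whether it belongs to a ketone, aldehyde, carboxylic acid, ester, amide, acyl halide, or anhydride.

CH3OOC: ester, 1 C=O (running total 1).
CH(COCH3): ketone, 1 C=O (running total 2).
CO: ketone, 1 C=O (running total 3).
CH(COOCH3): ester, 1 C=O (running total 4).
CH(CONH2): amide, 1 C=O (running total 5).
CO: ketone, 1 C=O (running total 6).
CH(NHCOCH3): amide, 1 C=O (running total 7).
CO: ketone, 1 C=O (running total 8).
CH(COOCH3): ester, 1 C=O (running total 9).

9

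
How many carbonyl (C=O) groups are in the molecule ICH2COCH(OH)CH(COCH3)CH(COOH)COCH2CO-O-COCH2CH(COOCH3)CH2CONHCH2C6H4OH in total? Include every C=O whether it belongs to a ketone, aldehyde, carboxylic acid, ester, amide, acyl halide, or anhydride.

8

CO: ketone, 1 C=O (running total 1).
CH(COCH3): ketone, 1 C=O (running total 2).
CH(COOH): carboxylic acid, 1 C=O (running total 3).
CO: ketone, 1 C=O (running total 4).
CH2CO-O-COCH2: anhydride, 2 C=O (running total 6).
CH(COOCH3): ester, 1 C=O (running total 7).
CH2CONHCH2: amide, 1 C=O (running total 8).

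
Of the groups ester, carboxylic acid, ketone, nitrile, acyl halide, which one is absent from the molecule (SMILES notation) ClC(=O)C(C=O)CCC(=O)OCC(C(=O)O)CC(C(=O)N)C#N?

ester: present (CH2COOCH2 — –C(=O)–O–C with C on the carbonyl side → ester).
carboxylic acid: present (CH(COOH) — pendant –COOH: carbonyl C bonded to C and –OH → carboxylic acid).
acyl halide: present (ClCO — –C(=O)Cl: carbonyl C bonded to C and to a halogen → acyl halide (not alkyl halide)).
nitrile: present (CN — –C≡N: carbon triple-bonded to nitrogen → nitrile).
ketone: absent. In CH2COOCH2, the C=O is bonded to an –O–C group, which defines an ester, not a ketone. In CH(CONH2), the C=O is bonded to nitrogen, which defines an amide, not a ketone. In CH(COOH), the C=O bears an –OH, making it a carboxylic acid rather than a ketone. In CH(CHO), the carbonyl carbon carries an H, so it is an aldehyde, not a ketone. In ClCO, the C=O is bonded to a halogen, which defines an acyl halide, not a ketone.

ketone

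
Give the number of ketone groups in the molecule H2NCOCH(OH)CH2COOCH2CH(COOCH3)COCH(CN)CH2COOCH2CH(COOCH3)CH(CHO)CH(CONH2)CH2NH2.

1

–C(=O)NH2: carbonyl C bonded to C and to N → amide (the N is not a separate amine).
–OH on an sp³ carbon → alcohol (secondary).
–C(=O)–O–C with C on the carbonyl side → ester.
pendant –COOCH3: carbonyl C bonded to C and –OCH3 → ester.
–C(=O)– with carbon on both sides → ketone.
pendant –C≡N: nitrile.
–C(=O)–O–C with C on the carbonyl side → ester.
pendant –COOCH3: carbonyl C bonded to C and –OCH3 → ester.
pendant –CHO: carbonyl C bonded to C and H → aldehyde.
pendant –CONH2: carbonyl C bonded to C and N → amide.
–NH2 on an sp³ carbon with no adjacent C=O → amine.
Ketone appears at: CO → 1.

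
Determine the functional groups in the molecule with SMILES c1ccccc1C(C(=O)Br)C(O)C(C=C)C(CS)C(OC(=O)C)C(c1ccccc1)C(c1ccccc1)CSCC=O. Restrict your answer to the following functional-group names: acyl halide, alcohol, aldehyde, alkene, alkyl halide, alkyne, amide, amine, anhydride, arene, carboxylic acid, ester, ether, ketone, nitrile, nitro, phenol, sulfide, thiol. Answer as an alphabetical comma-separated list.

acyl halide, alcohol, aldehyde, alkene, arene, ester, sulfide, thiol

Taking each segment in turn:
  C6H5: C6H5– phenyl ring → arene.
  CH(COBr): pendant –C(=O)X: carbonyl C bonded to C and halogen → acyl halide.
  CH(OH): –OH on an sp³ carbon → alcohol (secondary).
  CH(CH=CH2): pendant –CH=CH2: C=C double bond → alkene.
  CH(CH2SH): pendant –CH2SH → thiol.
  CH(OCOCH3): pendant –OC(=O)CH3: an acyloxy group → ester.
  CH(C6H5): pendant –C6H5: benzene ring → arene.
  CH(C6H5): pendant –C6H5: benzene ring → arene.
  CH2SCH2: C–S–C linkage → sulfide (thioether).
  CHO: terminal –CHO: carbonyl C bonded to H and C → aldehyde.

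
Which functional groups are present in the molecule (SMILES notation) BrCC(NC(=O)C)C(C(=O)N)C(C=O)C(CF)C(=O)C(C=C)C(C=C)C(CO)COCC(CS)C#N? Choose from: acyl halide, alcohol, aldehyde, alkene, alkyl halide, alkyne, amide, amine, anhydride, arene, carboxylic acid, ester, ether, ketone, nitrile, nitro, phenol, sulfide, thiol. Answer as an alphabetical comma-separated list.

Working along the chain:
  BrCH2: halogen on an sp³ carbon → alkyl halide.
  CH(NHCOCH3): pendant –NHC(=O)CH3: N bonded to a carbonyl → amide (not amine).
  CH(CONH2): pendant –CONH2: carbonyl C bonded to C and N → amide.
  CH(CHO): pendant –CHO: carbonyl C bonded to C and H → aldehyde.
  CH(CH2F): pendant –CH2X: halogen on sp³ carbon → alkyl halide.
  CO: –C(=O)– with carbon on both sides → ketone.
  CH(CH=CH2): pendant –CH=CH2: C=C double bond → alkene.
  CH(CH=CH2): pendant –CH=CH2: C=C double bond → alkene.
  CH(CH2OH): pendant –CH2OH on an sp³ backbone C → alcohol.
  CH2OCH2: C–O–C with sp³ carbons on both sides and no adjacent C=O → ether.
  CH(CH2SH): pendant –CH2SH → thiol.
  CN: –C≡N: carbon triple-bonded to nitrogen → nitrile.

alcohol, aldehyde, alkene, alkyl halide, amide, ether, ketone, nitrile, thiol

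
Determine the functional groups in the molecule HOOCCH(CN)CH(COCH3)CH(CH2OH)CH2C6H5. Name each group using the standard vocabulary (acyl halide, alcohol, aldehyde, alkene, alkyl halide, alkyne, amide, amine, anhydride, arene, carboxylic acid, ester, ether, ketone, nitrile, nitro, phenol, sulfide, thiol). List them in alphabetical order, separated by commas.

Taking each segment in turn:
  HOOC: –COOH: carbonyl C bonded to –OH and C → carboxylic acid (the –OH is not a separate alcohol).
  CH(CN): pendant –C≡N: nitrile.
  CH(COCH3): pendant –COCH3: carbonyl C bonded to two carbons → ketone.
  CH(CH2OH): pendant –CH2OH on an sp³ backbone C → alcohol.
  C6H5: –C6H5 phenyl ring → arene.

alcohol, arene, carboxylic acid, ketone, nitrile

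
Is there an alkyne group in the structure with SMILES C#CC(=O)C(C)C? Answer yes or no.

yes

C≡C triple bond → alkyne.
–C(=O)– with carbon on both sides → ketone.
The HC≡C segment supplies the alkyne: C≡C triple bond → alkyne.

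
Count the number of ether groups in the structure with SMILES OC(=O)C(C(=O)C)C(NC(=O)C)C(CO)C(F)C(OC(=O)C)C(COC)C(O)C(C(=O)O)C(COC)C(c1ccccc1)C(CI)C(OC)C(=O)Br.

3

–COOH: carbonyl C bonded to –OH and C → carboxylic acid (the –OH is not a separate alcohol).
pendant –COCH3: carbonyl C bonded to two carbons → ketone.
pendant –NHC(=O)CH3: N bonded to a carbonyl → amide (not amine).
pendant –CH2OH on an sp³ backbone C → alcohol.
halogen on an sp³ carbon → alkyl halide.
pendant –OC(=O)CH3: an acyloxy group → ester.
pendant –CH2OCH3: C–O–C linkage → ether.
–OH on an sp³ carbon → alcohol (secondary).
pendant –COOH: carbonyl C bonded to C and –OH → carboxylic acid.
pendant –CH2OCH3: C–O–C linkage → ether.
pendant –C6H5: benzene ring → arene.
pendant –CH2X: halogen on sp³ carbon → alkyl halide.
pendant –OCH3: C–O–C with sp³ C, no adjacent C=O → ether.
–C(=O)Br: carbonyl C bonded to C and to a halogen → acyl halide (not alkyl halide).
Ether appears at: CH(CH2OCH3), CH(CH2OCH3), CH(OCH3) → 3.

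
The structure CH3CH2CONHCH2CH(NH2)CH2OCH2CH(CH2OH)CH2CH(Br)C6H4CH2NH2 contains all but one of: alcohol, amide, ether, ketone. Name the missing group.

ketone

amide: present (CH2CONHCH2 — –C(=O)–N– linkage → amide (the N is not an amine)).
ether: present (CH2OCH2 — C–O–C with sp³ carbons on both sides and no adjacent C=O → ether).
alcohol: present (CH(CH2OH) — pendant –CH2OH on an sp³ backbone C → alcohol).
ketone: absent. In CH2CONHCH2, the C=O is bonded to nitrogen, which defines an amide, not a ketone.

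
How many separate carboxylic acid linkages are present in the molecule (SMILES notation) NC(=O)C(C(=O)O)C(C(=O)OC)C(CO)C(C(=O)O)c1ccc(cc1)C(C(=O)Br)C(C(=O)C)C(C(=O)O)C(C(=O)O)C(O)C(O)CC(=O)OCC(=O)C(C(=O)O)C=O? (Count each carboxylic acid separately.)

–C(=O)NH2: carbonyl C bonded to C and to N → amide (the N is not a separate amine).
pendant –COOH: carbonyl C bonded to C and –OH → carboxylic acid.
pendant –COOCH3: carbonyl C bonded to C and –OCH3 → ester.
pendant –CH2OH on an sp³ backbone C → alcohol.
pendant –COOH: carbonyl C bonded to C and –OH → carboxylic acid.
para-disubstituted benzene ring → arene.
pendant –C(=O)X: carbonyl C bonded to C and halogen → acyl halide.
pendant –COCH3: carbonyl C bonded to two carbons → ketone.
pendant –COOH: carbonyl C bonded to C and –OH → carboxylic acid.
pendant –COOH: carbonyl C bonded to C and –OH → carboxylic acid.
–OH on an sp³ carbon → alcohol (secondary).
–OH on an sp³ carbon → alcohol (secondary).
–C(=O)–O–C with C on the carbonyl side → ester.
–C(=O)– with carbon on both sides → ketone.
pendant –COOH: carbonyl C bonded to C and –OH → carboxylic acid.
terminal –CHO: carbonyl C bonded to H and C → aldehyde.
Carboxylic acid appears at: CH(COOH), CH(COOH), CH(COOH), CH(COOH), CH(COOH) → 5.

5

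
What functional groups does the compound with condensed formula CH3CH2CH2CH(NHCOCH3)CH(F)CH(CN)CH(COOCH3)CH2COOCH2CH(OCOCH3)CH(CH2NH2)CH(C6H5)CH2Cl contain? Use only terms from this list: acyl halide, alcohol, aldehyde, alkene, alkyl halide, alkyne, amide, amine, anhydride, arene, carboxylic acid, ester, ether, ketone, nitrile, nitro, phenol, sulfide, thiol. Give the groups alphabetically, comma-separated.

alkyl halide, amide, amine, arene, ester, nitrile

pendant –NHC(=O)CH3: N bonded to a carbonyl → amide (not amine).
halogen on an sp³ carbon → alkyl halide.
pendant –C≡N: nitrile.
pendant –COOCH3: carbonyl C bonded to C and –OCH3 → ester.
–C(=O)–O–C with C on the carbonyl side → ester.
pendant –OC(=O)CH3: an acyloxy group → ester.
pendant –CH2NH2: N on sp³ C, no adjacent C=O → amine.
pendant –C6H5: benzene ring → arene.
halogen on an sp³ carbon → alkyl halide.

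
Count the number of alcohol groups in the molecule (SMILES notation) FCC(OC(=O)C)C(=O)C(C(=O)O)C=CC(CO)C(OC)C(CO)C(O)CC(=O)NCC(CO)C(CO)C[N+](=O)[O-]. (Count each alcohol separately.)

5

Working along the chain:
  FCH2: halogen on an sp³ carbon → alkyl halide.
  CH(OCOCH3): pendant –OC(=O)CH3: an acyloxy group → ester.
  CO: –C(=O)– with carbon on both sides → ketone.
  CH(COOH): pendant –COOH: carbonyl C bonded to C and –OH → carboxylic acid.
  CH=CH: C=C double bond → alkene.
  CH(CH2OH): pendant –CH2OH on an sp³ backbone C → alcohol.
  CH(OCH3): pendant –OCH3: C–O–C with sp³ C, no adjacent C=O → ether.
  CH(CH2OH): pendant –CH2OH on an sp³ backbone C → alcohol.
  CH(OH): –OH on an sp³ carbon → alcohol (secondary).
  CH2CONHCH2: –C(=O)–N– linkage → amide (the N is not an amine).
  CH(CH2OH): pendant –CH2OH on an sp³ backbone C → alcohol.
  CH(CH2OH): pendant –CH2OH on an sp³ backbone C → alcohol.
  CH2NO2: –NO2 on carbon → nitro group.
Alcohol appears at: CH(CH2OH), CH(CH2OH), CH(OH), CH(CH2OH), CH(CH2OH) → 5.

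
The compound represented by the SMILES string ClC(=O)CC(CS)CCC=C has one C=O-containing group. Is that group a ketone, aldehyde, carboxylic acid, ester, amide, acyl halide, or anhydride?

The carbonyl is in the ClCO segment: –C(=O)Cl: carbonyl C bonded to C and to a halogen → acyl halide (not alkyl halide).

acyl halide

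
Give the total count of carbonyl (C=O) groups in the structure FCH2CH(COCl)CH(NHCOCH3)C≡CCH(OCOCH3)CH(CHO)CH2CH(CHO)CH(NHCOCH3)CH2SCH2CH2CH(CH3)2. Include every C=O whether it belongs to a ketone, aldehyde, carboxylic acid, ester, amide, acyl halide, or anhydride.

6

CH(COCl): acyl halide, 1 C=O (running total 1).
CH(NHCOCH3): amide, 1 C=O (running total 2).
CH(OCOCH3): ester, 1 C=O (running total 3).
CH(CHO): aldehyde, 1 C=O (running total 4).
CH(CHO): aldehyde, 1 C=O (running total 5).
CH(NHCOCH3): amide, 1 C=O (running total 6).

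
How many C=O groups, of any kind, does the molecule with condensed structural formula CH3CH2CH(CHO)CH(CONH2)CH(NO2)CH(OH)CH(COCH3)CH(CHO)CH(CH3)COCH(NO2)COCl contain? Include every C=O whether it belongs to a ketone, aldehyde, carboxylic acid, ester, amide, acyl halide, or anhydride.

6

CH(CHO): aldehyde, 1 C=O (running total 1).
CH(CONH2): amide, 1 C=O (running total 2).
CH(COCH3): ketone, 1 C=O (running total 3).
CH(CHO): aldehyde, 1 C=O (running total 4).
CO: ketone, 1 C=O (running total 5).
COCl: acyl halide, 1 C=O (running total 6).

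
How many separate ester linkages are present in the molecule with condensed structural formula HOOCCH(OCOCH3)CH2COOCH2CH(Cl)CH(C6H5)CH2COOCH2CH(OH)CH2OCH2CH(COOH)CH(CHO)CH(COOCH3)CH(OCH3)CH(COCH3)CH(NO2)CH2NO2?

–COOH: carbonyl C bonded to –OH and C → carboxylic acid (the –OH is not a separate alcohol).
pendant –OC(=O)CH3: an acyloxy group → ester.
–C(=O)–O–C with C on the carbonyl side → ester.
halogen on an sp³ carbon → alkyl halide.
pendant –C6H5: benzene ring → arene.
–C(=O)–O–C with C on the carbonyl side → ester.
–OH on an sp³ carbon → alcohol (secondary).
C–O–C with sp³ carbons on both sides and no adjacent C=O → ether.
pendant –COOH: carbonyl C bonded to C and –OH → carboxylic acid.
pendant –CHO: carbonyl C bonded to C and H → aldehyde.
pendant –COOCH3: carbonyl C bonded to C and –OCH3 → ester.
pendant –OCH3: C–O–C with sp³ C, no adjacent C=O → ether.
pendant –COCH3: carbonyl C bonded to two carbons → ketone.
–NO2 on an sp³ carbon → nitro (the N=O is not a carbonyl).
–NO2 on carbon → nitro group.
Ester appears at: CH(OCOCH3), CH2COOCH2, CH2COOCH2, CH(COOCH3) → 4.

4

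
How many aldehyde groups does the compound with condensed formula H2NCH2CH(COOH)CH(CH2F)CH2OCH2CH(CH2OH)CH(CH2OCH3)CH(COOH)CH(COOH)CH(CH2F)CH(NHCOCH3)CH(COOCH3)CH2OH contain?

0

Reading the structure from left to right:
  H2NCH2: –NH2 on an sp³ carbon with no adjacent C=O → amine.
  CH(COOH): pendant –COOH: carbonyl C bonded to C and –OH → carboxylic acid.
  CH(CH2F): pendant –CH2X: halogen on sp³ carbon → alkyl halide.
  CH2OCH2: C–O–C with sp³ carbons on both sides and no adjacent C=O → ether.
  CH(CH2OH): pendant –CH2OH on an sp³ backbone C → alcohol.
  CH(CH2OCH3): pendant –CH2OCH3: C–O–C linkage → ether.
  CH(COOH): pendant –COOH: carbonyl C bonded to C and –OH → carboxylic acid.
  CH(COOH): pendant –COOH: carbonyl C bonded to C and –OH → carboxylic acid.
  CH(CH2F): pendant –CH2X: halogen on sp³ carbon → alkyl halide.
  CH(NHCOCH3): pendant –NHC(=O)CH3: N bonded to a carbonyl → amide (not amine).
  CH(COOCH3): pendant –COOCH3: carbonyl C bonded to C and –OCH3 → ester.
  CH2OH: –OH on an sp³ carbon → alcohol.
No segment is a aldehyde: CH(COOH) is carboxylic acid, not aldehyde; CH(COOH) is carboxylic acid, not aldehyde; CH(COOH) is carboxylic acid, not aldehyde. → 0.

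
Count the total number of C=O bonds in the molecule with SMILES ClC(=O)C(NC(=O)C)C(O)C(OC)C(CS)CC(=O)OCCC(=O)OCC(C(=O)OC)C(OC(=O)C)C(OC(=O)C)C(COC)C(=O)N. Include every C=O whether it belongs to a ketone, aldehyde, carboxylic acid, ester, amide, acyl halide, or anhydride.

8

ClCO: acyl halide, 1 C=O (running total 1).
CH(NHCOCH3): amide, 1 C=O (running total 2).
CH2COOCH2: ester, 1 C=O (running total 3).
CH2COOCH2: ester, 1 C=O (running total 4).
CH(COOCH3): ester, 1 C=O (running total 5).
CH(OCOCH3): ester, 1 C=O (running total 6).
CH(OCOCH3): ester, 1 C=O (running total 7).
CONH2: amide, 1 C=O (running total 8).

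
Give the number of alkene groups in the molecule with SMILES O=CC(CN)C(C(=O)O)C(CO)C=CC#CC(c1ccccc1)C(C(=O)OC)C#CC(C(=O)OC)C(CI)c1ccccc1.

1

terminal –CHO: carbonyl C bonded to H and C → aldehyde.
pendant –CH2NH2: N on sp³ C, no adjacent C=O → amine.
pendant –COOH: carbonyl C bonded to C and –OH → carboxylic acid.
pendant –CH2OH on an sp³ backbone C → alcohol.
C=C double bond → alkene.
C≡C triple bond → alkyne.
pendant –C6H5: benzene ring → arene.
pendant –COOCH3: carbonyl C bonded to C and –OCH3 → ester.
C≡C triple bond → alkyne.
pendant –COOCH3: carbonyl C bonded to C and –OCH3 → ester.
pendant –CH2X: halogen on sp³ carbon → alkyl halide.
–C6H5 phenyl ring → arene.
Alkene appears at: CH=CH → 1.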